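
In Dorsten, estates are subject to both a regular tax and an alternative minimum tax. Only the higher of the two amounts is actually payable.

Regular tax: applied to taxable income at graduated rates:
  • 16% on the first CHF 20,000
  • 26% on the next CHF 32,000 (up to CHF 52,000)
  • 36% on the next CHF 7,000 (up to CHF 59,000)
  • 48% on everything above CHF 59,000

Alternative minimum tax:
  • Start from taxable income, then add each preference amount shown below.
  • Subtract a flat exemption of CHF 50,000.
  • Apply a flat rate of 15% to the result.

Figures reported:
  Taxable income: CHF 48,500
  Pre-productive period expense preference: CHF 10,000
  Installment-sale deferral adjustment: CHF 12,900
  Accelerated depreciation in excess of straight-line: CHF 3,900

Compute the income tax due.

Alternative minimum tax:
  Adjusted income: CHF 48,500 + CHF 10,000 + CHF 12,900 + CHF 3,900 = CHF 75,300
  Less exemption CHF 50,000 → base CHF 25,300
  CHF 25,300 × 15% = CHF 3,795

Regular tax:
  CHF 20,000 × 16% = CHF 3,200
  CHF 28,500 × 26% = CHF 7,410
  → CHF 10,610

CHF 10,610 > CHF 3,795, so the regular tax governs.

CHF 10,610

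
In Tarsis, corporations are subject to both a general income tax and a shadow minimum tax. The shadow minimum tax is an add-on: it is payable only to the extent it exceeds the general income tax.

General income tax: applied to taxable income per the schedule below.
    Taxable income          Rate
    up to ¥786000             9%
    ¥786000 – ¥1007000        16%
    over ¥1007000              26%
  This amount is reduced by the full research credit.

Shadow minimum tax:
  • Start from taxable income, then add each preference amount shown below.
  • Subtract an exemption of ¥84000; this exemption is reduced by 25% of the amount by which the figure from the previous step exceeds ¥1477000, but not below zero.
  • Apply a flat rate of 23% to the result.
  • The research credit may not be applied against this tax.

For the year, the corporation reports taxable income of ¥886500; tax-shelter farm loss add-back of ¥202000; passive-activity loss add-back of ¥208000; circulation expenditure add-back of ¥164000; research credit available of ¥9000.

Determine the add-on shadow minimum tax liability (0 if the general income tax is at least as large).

¥238775

General income tax:
  ¥786000 × 9% = ¥70740
  ¥100500 × 16% = ¥16080
  → ¥86820
  Less research credit ¥9000 → ¥77820

Shadow minimum tax:
  Adjusted income: ¥886500 + ¥202000 + ¥208000 + ¥164000 = ¥1460500
  Exemption: ¥1460500 ≤ ¥1477000, so full ¥84000 applies
  Base: ¥1460500 − ¥84000 = ¥1376500
  ¥1376500 × 23% = ¥316595

Excess of shadow minimum tax over general income tax: ¥316595 − ¥77820 = ¥238775.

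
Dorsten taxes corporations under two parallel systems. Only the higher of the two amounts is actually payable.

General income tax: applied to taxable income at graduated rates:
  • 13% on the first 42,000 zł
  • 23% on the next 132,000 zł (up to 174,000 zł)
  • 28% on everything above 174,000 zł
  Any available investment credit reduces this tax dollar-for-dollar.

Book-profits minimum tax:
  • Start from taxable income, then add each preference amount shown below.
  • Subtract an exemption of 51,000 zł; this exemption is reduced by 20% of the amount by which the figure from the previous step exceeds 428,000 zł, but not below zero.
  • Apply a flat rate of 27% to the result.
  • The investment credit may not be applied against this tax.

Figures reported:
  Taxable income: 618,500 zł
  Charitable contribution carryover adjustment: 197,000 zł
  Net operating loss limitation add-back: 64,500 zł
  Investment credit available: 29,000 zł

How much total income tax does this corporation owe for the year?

237,600 zł

Book-profits minimum tax:
  Adjusted income: 618,500 zł + 197,000 zł + 64,500 zł = 880,000 zł
  Exemption: 20% × (880,000 zł − 428,000 zł) = 90,400 zł ≥ 51,000 zł, so the exemption is fully phased out
  Base: 880,000 zł − 0 zł = 880,000 zł
  880,000 zł × 27% = 237,600 zł

General income tax:
  42,000 zł × 13% = 5,460 zł
  132,000 zł × 23% = 30,360 zł
  444,500 zł × 28% = 124,460 zł
  → 160,280 zł
  Less investment credit 29,000 zł → 131,280 zł

237,600 zł > 131,280 zł, so the book-profits minimum tax is the binding amount.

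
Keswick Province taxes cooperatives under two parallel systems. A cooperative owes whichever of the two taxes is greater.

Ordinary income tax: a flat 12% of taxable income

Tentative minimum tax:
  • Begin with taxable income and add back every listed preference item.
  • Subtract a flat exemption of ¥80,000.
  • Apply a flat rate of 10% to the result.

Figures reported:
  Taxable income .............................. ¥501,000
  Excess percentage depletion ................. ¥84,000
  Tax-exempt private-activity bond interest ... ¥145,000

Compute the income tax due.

Tentative minimum tax:
  Adjusted income: ¥501,000 + ¥84,000 + ¥145,000 = ¥730,000
  Less exemption ¥80,000 → base ¥650,000
  ¥650,000 × 10% = ¥65,000

Ordinary income tax:
  ¥501,000 × 12% = ¥60,120

¥65,000 > ¥60,120, so the tentative minimum tax is the binding amount.

¥65,000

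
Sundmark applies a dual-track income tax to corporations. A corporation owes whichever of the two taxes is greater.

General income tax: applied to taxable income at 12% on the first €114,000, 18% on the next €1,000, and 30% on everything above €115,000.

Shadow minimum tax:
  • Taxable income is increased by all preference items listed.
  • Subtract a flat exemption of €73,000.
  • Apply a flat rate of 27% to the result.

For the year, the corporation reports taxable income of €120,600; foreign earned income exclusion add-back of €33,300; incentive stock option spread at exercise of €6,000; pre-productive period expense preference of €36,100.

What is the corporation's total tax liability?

€33,210

General income tax:
  €114,000 × 12% = €13,680
  €1,000 × 18% = €180
  €5,600 × 30% = €1,680
  → €15,540

Shadow minimum tax:
  Adjusted income: €120,600 + €33,300 + €6,000 + €36,100 = €196,000
  Less exemption €73,000 → base €123,000
  €123,000 × 27% = €33,210

€33,210 > €15,540, so the shadow minimum tax is the binding amount.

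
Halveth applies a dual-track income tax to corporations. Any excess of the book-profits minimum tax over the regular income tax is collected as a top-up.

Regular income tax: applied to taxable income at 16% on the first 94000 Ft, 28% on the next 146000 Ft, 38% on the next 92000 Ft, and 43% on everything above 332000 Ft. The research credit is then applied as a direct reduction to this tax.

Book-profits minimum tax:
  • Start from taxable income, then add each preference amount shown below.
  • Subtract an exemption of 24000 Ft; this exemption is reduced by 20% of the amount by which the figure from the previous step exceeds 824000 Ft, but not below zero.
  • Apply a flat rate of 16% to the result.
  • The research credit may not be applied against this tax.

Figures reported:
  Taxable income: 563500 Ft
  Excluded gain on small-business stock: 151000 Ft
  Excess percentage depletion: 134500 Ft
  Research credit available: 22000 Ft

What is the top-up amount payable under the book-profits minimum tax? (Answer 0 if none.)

0 Ft

Book-profits minimum tax:
  Adjusted income: 563500 Ft + 151000 Ft + 134500 Ft = 849000 Ft
  Exemption: 24000 Ft − 20% × (849000 Ft − 824000 Ft) = 24000 Ft − 5000 Ft = 19000 Ft
  Base: 849000 Ft − 19000 Ft = 830000 Ft
  830000 Ft × 16% = 132800 Ft

Regular income tax:
  94000 Ft × 16% = 15040 Ft
  146000 Ft × 28% = 40880 Ft
  92000 Ft × 38% = 34960 Ft
  231500 Ft × 43% = 99545 Ft
  → 190425 Ft
  Less research credit 22000 Ft → 168425 Ft

132800 Ft ≤ 168425 Ft, so no add-on is due.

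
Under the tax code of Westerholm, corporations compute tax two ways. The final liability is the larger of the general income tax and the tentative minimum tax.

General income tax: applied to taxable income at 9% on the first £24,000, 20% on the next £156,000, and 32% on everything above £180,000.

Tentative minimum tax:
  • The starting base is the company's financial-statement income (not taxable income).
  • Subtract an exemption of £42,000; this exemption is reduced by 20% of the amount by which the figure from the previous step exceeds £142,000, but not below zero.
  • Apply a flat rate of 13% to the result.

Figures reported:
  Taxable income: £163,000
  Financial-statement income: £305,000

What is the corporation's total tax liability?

£38,428

Tentative minimum tax:
  Base (financial-statement income): £305,000
  Exemption: £42,000 − 20% × (£305,000 − £142,000) = £42,000 − £32,600 = £9,400
  Base: £305,000 − £9,400 = £295,600
  £295,600 × 13% = £38,428

General income tax:
  £24,000 × 9% = £2,160
  £139,000 × 20% = £27,800
  → £29,960

£38,428 > £29,960, so the tentative minimum tax is the binding amount.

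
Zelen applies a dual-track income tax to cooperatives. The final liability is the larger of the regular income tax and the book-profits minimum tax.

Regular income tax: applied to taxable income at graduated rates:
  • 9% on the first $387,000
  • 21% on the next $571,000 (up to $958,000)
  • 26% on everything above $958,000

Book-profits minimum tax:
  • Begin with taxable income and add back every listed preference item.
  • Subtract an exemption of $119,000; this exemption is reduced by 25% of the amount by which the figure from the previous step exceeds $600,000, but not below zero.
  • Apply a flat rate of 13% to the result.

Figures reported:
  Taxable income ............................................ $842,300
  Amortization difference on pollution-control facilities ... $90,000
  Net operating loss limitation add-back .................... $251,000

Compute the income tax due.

$153,829

Regular income tax:
  $387,000 × 9% = $34,830
  $455,300 × 21% = $95,613
  → $130,443

Book-profits minimum tax:
  Adjusted income: $842,300 + $90,000 + $251,000 = $1,183,300
  Exemption: 25% × ($1,183,300 − $600,000) = $145,825 ≥ $119,000, so the exemption is fully phased out
  Base: $1,183,300 − $0 = $1,183,300
  $1,183,300 × 13% = $153,829

$153,829 > $130,443, so the book-profits minimum tax is the binding amount.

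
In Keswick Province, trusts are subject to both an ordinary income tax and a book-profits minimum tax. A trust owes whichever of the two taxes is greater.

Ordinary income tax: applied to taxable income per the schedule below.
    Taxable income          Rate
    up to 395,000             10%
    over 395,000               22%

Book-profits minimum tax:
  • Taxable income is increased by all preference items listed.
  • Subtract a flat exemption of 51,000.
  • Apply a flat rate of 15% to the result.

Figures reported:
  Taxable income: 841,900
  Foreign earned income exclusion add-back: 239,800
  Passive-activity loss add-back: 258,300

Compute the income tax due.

Book-profits minimum tax:
  Adjusted income: 841,900 + 239,800 + 258,300 = 1,340,000
  Less exemption 51,000 → base 1,289,000
  1,289,000 × 15% = 193,350

Ordinary income tax:
  395,000 × 10% = 39,500
  446,900 × 22% = 98,318
  → 137,818

193,350 > 137,818, so the book-profits minimum tax is the binding amount.

193,350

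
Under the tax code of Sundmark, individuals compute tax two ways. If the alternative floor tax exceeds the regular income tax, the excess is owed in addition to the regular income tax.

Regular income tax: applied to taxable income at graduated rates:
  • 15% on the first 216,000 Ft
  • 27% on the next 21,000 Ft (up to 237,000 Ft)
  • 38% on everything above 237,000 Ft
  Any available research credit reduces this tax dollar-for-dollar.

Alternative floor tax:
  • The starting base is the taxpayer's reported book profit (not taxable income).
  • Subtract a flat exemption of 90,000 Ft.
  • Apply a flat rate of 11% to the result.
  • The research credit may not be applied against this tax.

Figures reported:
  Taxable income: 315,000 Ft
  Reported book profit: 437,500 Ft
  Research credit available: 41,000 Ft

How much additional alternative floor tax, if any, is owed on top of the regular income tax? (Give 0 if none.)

Alternative floor tax:
  Base (reported book profit): 437,500 Ft
  Less exemption 90,000 Ft → base 347,500 Ft
  347,500 Ft × 11% = 38,225 Ft

Regular income tax:
  216,000 Ft × 15% = 32,400 Ft
  21,000 Ft × 27% = 5,670 Ft
  78,000 Ft × 38% = 29,640 Ft
  → 67,710 Ft
  Less research credit 41,000 Ft → 26,710 Ft

Excess of alternative floor tax over regular income tax: 38,225 Ft − 26,710 Ft = 11,515 Ft.

11,515 Ft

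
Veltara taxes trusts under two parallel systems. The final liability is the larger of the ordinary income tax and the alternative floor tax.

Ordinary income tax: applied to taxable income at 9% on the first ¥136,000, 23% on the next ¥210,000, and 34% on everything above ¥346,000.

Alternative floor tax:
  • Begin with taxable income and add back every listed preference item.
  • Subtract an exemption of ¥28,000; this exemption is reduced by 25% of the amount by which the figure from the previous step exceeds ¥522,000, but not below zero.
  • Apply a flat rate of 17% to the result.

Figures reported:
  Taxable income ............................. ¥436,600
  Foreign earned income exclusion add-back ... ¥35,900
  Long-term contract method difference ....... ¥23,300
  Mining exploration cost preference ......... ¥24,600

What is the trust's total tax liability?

Ordinary income tax:
  ¥136,000 × 9% = ¥12,240
  ¥210,000 × 23% = ¥48,300
  ¥90,600 × 34% = ¥30,804
  → ¥91,344

Alternative floor tax:
  Adjusted income: ¥436,600 + ¥35,900 + ¥23,300 + ¥24,600 = ¥520,400
  Exemption: ¥520,400 ≤ ¥522,000, so full ¥28,000 applies
  Base: ¥520,400 − ¥28,000 = ¥492,400
  ¥492,400 × 17% = ¥83,708

¥91,344 > ¥83,708, so the ordinary income tax governs.

¥91,344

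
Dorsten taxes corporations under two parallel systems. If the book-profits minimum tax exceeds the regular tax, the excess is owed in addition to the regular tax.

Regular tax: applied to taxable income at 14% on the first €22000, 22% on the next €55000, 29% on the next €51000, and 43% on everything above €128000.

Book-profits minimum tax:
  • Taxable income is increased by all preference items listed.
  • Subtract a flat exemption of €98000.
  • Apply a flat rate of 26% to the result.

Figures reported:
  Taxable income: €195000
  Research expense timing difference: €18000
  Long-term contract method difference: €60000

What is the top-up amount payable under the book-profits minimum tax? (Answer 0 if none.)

Book-profits minimum tax:
  Adjusted income: €195000 + €18000 + €60000 = €273000
  Less exemption €98000 → base €175000
  €175000 × 26% = €45500

Regular tax:
  €22000 × 14% = €3080
  €55000 × 22% = €12100
  €51000 × 29% = €14790
  €67000 × 43% = €28810
  → €58780

€45500 ≤ €58780, so no add-on is due.

€0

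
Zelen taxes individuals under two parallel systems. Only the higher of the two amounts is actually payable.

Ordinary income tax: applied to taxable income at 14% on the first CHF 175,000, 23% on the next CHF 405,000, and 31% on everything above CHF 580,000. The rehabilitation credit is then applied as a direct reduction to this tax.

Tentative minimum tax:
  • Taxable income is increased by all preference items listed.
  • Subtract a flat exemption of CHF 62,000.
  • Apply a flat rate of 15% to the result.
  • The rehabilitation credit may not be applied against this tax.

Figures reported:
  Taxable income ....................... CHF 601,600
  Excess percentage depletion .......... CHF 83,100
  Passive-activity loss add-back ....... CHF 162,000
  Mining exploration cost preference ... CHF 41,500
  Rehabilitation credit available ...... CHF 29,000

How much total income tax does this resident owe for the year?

CHF 123,930

Ordinary income tax:
  CHF 175,000 × 14% = CHF 24,500
  CHF 405,000 × 23% = CHF 93,150
  CHF 21,600 × 31% = CHF 6,696
  → CHF 124,346
  Less rehabilitation credit CHF 29,000 → CHF 95,346

Tentative minimum tax:
  Adjusted income: CHF 601,600 + CHF 83,100 + CHF 162,000 + CHF 41,500 = CHF 888,200
  Less exemption CHF 62,000 → base CHF 826,200
  CHF 826,200 × 15% = CHF 123,930

CHF 123,930 > CHF 95,346, so the tentative minimum tax is the binding amount.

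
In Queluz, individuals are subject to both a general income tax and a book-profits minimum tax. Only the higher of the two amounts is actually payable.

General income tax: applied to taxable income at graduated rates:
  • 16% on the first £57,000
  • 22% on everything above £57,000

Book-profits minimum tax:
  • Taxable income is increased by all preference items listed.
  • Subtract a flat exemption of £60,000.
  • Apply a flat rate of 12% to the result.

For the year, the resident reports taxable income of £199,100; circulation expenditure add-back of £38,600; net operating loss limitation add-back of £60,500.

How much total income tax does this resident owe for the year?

£40,382

Book-profits minimum tax:
  Adjusted income: £199,100 + £38,600 + £60,500 = £298,200
  Less exemption £60,000 → base £238,200
  £238,200 × 12% = £28,584

General income tax:
  £57,000 × 16% = £9,120
  £142,100 × 22% = £31,262
  → £40,382

£40,382 > £28,584, so the general income tax governs.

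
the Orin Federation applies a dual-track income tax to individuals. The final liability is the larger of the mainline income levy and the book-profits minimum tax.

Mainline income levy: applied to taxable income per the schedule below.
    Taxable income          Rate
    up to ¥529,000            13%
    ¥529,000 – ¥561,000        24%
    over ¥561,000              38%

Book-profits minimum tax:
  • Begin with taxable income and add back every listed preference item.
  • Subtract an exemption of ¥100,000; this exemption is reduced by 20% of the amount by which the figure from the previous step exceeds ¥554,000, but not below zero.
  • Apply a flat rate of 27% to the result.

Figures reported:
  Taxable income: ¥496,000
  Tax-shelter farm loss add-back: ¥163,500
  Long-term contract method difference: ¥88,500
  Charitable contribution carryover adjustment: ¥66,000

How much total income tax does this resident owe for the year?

¥206,820

Mainline income levy:
  ¥496,000 × 13% = ¥64,480

Book-profits minimum tax:
  Adjusted income: ¥496,000 + ¥163,500 + ¥88,500 + ¥66,000 = ¥814,000
  Exemption: ¥100,000 − 20% × (¥814,000 − ¥554,000) = ¥100,000 − ¥52,000 = ¥48,000
  Base: ¥814,000 − ¥48,000 = ¥766,000
  ¥766,000 × 27% = ¥206,820

¥206,820 > ¥64,480, so the book-profits minimum tax is the binding amount.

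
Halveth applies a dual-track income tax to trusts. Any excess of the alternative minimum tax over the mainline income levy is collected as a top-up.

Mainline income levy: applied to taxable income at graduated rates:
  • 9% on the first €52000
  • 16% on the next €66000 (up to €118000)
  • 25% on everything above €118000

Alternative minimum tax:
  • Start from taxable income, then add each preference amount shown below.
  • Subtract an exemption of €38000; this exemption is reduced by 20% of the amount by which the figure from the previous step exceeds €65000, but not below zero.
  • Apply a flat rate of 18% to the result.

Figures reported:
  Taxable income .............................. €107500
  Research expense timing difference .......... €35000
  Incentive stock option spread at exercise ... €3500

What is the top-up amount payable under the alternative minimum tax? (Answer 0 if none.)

€8796

Alternative minimum tax:
  Adjusted income: €107500 + €35000 + €3500 = €146000
  Exemption: €38000 − 20% × (€146000 − €65000) = €38000 − €16200 = €21800
  Base: €146000 − €21800 = €124200
  €124200 × 18% = €22356

Mainline income levy:
  €52000 × 9% = €4680
  €55500 × 16% = €8880
  → €13560

Excess of alternative minimum tax over mainline income levy: €22356 − €13560 = €8796.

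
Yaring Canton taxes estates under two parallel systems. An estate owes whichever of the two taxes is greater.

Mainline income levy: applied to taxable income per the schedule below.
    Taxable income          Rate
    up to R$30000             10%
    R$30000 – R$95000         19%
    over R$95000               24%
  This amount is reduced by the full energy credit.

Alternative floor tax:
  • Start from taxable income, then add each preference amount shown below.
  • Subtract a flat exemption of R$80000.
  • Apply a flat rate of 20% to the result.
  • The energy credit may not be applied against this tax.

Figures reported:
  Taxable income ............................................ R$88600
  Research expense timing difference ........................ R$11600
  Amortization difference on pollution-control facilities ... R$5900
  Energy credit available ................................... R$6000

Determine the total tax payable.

Mainline income levy:
  R$30000 × 10% = R$3000
  R$58600 × 19% = R$11134
  → R$14134
  Less energy credit R$6000 → R$8134

Alternative floor tax:
  Adjusted income: R$88600 + R$11600 + R$5900 = R$106100
  Less exemption R$80000 → base R$26100
  R$26100 × 20% = R$5220

R$8134 > R$5220, so the mainline income levy governs.

R$8134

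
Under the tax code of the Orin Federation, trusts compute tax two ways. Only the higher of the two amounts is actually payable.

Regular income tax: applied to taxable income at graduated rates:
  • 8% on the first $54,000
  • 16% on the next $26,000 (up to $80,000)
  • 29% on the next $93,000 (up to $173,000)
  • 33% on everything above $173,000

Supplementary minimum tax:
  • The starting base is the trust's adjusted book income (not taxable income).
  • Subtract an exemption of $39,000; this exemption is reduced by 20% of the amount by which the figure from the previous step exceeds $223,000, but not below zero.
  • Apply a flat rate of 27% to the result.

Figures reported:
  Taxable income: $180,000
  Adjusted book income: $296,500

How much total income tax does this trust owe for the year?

Regular income tax:
  $54,000 × 8% = $4,320
  $26,000 × 16% = $4,160
  $93,000 × 29% = $26,970
  $7,000 × 33% = $2,310
  → $37,760

Supplementary minimum tax:
  Base (adjusted book income): $296,500
  Exemption: $39,000 − 20% × ($296,500 − $223,000) = $39,000 − $14,700 = $24,300
  Base: $296,500 − $24,300 = $272,200
  $272,200 × 27% = $73,494

$73,494 > $37,760, so the supplementary minimum tax is the binding amount.

$73,494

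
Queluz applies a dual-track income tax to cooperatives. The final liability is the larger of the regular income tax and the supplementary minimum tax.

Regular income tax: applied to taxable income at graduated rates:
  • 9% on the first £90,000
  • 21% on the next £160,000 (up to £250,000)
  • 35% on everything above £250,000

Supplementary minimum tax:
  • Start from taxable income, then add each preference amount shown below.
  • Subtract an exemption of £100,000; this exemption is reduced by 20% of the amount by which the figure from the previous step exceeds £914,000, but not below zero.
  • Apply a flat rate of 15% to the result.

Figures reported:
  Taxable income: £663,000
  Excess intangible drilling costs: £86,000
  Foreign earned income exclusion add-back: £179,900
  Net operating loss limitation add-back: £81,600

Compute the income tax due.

£186,250

Supplementary minimum tax:
  Adjusted income: £663,000 + £86,000 + £179,900 + £81,600 = £1,010,500
  Exemption: £100,000 − 20% × (£1,010,500 − £914,000) = £100,000 − £19,300 = £80,700
  Base: £1,010,500 − £80,700 = £929,800
  £929,800 × 15% = £139,470

Regular income tax:
  £90,000 × 9% = £8,100
  £160,000 × 21% = £33,600
  £413,000 × 35% = £144,550
  → £186,250

£186,250 > £139,470, so the regular income tax governs.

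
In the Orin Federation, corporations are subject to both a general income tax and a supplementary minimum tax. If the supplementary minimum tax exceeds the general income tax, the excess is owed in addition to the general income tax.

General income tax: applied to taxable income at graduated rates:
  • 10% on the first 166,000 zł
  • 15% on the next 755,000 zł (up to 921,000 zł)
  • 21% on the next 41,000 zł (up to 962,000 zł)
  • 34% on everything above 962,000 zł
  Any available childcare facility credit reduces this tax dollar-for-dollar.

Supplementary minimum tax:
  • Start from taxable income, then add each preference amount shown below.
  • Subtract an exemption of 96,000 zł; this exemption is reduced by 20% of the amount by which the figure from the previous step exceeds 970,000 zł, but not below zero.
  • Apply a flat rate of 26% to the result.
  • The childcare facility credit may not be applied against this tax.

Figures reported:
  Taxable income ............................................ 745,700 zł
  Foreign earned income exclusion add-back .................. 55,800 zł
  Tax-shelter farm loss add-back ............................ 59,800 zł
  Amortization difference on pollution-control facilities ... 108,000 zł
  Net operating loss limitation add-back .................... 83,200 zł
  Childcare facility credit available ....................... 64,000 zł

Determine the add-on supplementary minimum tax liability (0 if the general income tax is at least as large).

213,425 zł

Supplementary minimum tax:
  Adjusted income: 745,700 zł + 55,800 zł + 59,800 zł + 108,000 zł + 83,200 zł = 1,052,500 zł
  Exemption: 96,000 zł − 20% × (1,052,500 zł − 970,000 zł) = 96,000 zł − 16,500 zł = 79,500 zł
  Base: 1,052,500 zł − 79,500 zł = 973,000 zł
  973,000 zł × 26% = 252,980 zł

General income tax:
  166,000 zł × 10% = 16,600 zł
  579,700 zł × 15% = 86,955 zł
  → 103,555 zł
  Less childcare facility credit 64,000 zł → 39,555 zł

Excess of supplementary minimum tax over general income tax: 252,980 zł − 39,555 zł = 213,425 zł.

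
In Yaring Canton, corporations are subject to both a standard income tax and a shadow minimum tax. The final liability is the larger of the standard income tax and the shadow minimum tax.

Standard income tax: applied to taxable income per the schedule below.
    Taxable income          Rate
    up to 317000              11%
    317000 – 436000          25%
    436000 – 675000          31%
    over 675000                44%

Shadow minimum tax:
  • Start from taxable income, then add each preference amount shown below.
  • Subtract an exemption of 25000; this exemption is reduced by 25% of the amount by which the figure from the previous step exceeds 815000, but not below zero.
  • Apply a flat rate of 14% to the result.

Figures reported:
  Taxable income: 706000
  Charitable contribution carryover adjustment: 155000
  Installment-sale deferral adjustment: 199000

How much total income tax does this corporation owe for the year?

Standard income tax:
  317000 × 11% = 34870
  119000 × 25% = 29750
  239000 × 31% = 74090
  31000 × 44% = 13640
  → 152350

Shadow minimum tax:
  Adjusted income: 706000 + 155000 + 199000 = 1060000
  Exemption: 25% × (1060000 − 815000) = 61250 ≥ 25000, so the exemption is fully phased out
  Base: 1060000 − 0 = 1060000
  1060000 × 14% = 148400

152350 > 148400, so the standard income tax governs.

152350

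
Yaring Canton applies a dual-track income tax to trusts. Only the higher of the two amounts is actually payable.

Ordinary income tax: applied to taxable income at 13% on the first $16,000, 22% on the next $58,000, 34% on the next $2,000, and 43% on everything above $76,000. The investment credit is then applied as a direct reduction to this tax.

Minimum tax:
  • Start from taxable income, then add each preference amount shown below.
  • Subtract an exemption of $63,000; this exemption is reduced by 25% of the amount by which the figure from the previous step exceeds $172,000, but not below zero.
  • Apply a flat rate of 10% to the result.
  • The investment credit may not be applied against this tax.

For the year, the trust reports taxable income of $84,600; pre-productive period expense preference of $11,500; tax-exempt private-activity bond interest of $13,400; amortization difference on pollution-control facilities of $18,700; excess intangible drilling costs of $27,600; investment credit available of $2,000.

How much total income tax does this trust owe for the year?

$17,218

Ordinary income tax:
  $16,000 × 13% = $2,080
  $58,000 × 22% = $12,760
  $2,000 × 34% = $680
  $8,600 × 43% = $3,698
  → $19,218
  Less investment credit $2,000 → $17,218

Minimum tax:
  Adjusted income: $84,600 + $11,500 + $13,400 + $18,700 + $27,600 = $155,800
  Exemption: $155,800 ≤ $172,000, so full $63,000 applies
  Base: $155,800 − $63,000 = $92,800
  $92,800 × 10% = $9,280

$17,218 > $9,280, so the ordinary income tax governs.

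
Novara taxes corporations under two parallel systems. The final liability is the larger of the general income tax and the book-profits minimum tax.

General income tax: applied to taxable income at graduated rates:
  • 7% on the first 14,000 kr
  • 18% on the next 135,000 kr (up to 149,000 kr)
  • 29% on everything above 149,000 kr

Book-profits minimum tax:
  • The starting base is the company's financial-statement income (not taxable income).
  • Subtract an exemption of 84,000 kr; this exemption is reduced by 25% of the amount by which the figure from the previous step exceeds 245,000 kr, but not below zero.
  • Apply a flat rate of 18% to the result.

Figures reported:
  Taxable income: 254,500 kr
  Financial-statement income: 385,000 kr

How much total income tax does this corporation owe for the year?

60,480 kr

Book-profits minimum tax:
  Base (financial-statement income): 385,000 kr
  Exemption: 84,000 kr − 25% × (385,000 kr − 245,000 kr) = 84,000 kr − 35,000 kr = 49,000 kr
  Base: 385,000 kr − 49,000 kr = 336,000 kr
  336,000 kr × 18% = 60,480 kr

General income tax:
  14,000 kr × 7% = 980 kr
  135,000 kr × 18% = 24,300 kr
  105,500 kr × 29% = 30,595 kr
  → 55,875 kr

60,480 kr > 55,875 kr, so the book-profits minimum tax is the binding amount.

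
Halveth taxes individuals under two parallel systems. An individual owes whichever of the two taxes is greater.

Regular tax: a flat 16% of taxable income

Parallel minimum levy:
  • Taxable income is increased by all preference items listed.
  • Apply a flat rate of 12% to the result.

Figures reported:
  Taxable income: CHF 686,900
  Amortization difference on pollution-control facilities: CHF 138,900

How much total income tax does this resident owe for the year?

Parallel minimum levy:
  Adjusted income: CHF 686,900 + CHF 138,900 = CHF 825,800
  CHF 825,800 × 12% = CHF 99,096

Regular tax:
  CHF 686,900 × 16% = CHF 109,904

CHF 109,904 > CHF 99,096, so the regular tax governs.

CHF 109,904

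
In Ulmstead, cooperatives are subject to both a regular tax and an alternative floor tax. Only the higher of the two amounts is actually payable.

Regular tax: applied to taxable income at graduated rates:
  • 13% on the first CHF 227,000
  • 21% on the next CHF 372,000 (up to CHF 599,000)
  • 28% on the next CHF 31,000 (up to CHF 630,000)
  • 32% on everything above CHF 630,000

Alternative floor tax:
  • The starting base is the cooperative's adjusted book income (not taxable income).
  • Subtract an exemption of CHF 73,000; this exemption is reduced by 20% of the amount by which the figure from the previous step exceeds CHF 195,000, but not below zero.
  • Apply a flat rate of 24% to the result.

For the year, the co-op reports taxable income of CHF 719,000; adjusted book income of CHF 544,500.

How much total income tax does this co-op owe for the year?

CHF 144,790

Regular tax:
  CHF 227,000 × 13% = CHF 29,510
  CHF 372,000 × 21% = CHF 78,120
  CHF 31,000 × 28% = CHF 8,680
  CHF 89,000 × 32% = CHF 28,480
  → CHF 144,790

Alternative floor tax:
  Base (adjusted book income): CHF 544,500
  Exemption: CHF 73,000 − 20% × (CHF 544,500 − CHF 195,000) = CHF 73,000 − CHF 69,900 = CHF 3,100
  Base: CHF 544,500 − CHF 3,100 = CHF 541,400
  CHF 541,400 × 24% = CHF 129,936

CHF 144,790 > CHF 129,936, so the regular tax governs.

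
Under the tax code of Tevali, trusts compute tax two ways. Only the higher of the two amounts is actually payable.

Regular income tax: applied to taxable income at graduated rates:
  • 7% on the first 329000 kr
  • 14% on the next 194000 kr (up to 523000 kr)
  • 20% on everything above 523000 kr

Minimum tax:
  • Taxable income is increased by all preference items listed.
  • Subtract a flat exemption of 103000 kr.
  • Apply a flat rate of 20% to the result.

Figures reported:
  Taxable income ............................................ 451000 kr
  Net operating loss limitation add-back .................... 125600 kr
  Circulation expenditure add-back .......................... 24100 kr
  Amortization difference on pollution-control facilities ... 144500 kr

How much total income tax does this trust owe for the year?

Regular income tax:
  329000 kr × 7% = 23030 kr
  122000 kr × 14% = 17080 kr
  → 40110 kr

Minimum tax:
  Adjusted income: 451000 kr + 125600 kr + 24100 kr + 144500 kr = 745200 kr
  Less exemption 103000 kr → base 642200 kr
  642200 kr × 20% = 128440 kr

128440 kr > 40110 kr, so the minimum tax is the binding amount.

128440 kr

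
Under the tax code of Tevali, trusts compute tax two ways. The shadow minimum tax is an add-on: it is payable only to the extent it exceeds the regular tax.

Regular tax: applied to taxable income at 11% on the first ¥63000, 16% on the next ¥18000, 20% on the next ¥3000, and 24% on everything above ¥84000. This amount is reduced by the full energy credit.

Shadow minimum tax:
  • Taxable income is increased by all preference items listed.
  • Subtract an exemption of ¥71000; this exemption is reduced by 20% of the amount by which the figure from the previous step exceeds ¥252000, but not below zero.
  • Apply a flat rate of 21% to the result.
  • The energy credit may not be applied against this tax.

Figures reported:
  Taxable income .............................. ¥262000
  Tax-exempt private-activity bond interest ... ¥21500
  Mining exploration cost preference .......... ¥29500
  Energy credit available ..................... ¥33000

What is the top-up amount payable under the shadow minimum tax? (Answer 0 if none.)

¥33252

Regular tax:
  ¥63000 × 11% = ¥6930
  ¥18000 × 16% = ¥2880
  ¥3000 × 20% = ¥600
  ¥178000 × 24% = ¥42720
  → ¥53130
  Less energy credit ¥33000 → ¥20130

Shadow minimum tax:
  Adjusted income: ¥262000 + ¥21500 + ¥29500 = ¥313000
  Exemption: ¥71000 − 20% × (¥313000 − ¥252000) = ¥71000 − ¥12200 = ¥58800
  Base: ¥313000 − ¥58800 = ¥254200
  ¥254200 × 21% = ¥53382

Excess of shadow minimum tax over regular tax: ¥53382 − ¥20130 = ¥33252.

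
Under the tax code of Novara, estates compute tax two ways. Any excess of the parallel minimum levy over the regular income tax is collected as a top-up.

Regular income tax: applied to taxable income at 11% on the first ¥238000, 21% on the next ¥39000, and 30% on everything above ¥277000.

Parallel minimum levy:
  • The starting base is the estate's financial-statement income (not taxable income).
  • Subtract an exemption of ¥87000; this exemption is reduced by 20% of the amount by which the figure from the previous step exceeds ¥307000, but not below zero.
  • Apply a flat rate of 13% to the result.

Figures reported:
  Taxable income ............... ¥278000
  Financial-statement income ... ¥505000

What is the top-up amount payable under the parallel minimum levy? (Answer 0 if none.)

Parallel minimum levy:
  Base (financial-statement income): ¥505000
  Exemption: ¥87000 − 20% × (¥505000 − ¥307000) = ¥87000 − ¥39600 = ¥47400
  Base: ¥505000 − ¥47400 = ¥457600
  ¥457600 × 13% = ¥59488

Regular income tax:
  ¥238000 × 11% = ¥26180
  ¥39000 × 21% = ¥8190
  ¥1000 × 30% = ¥300
  → ¥34670

Excess of parallel minimum levy over regular income tax: ¥59488 − ¥34670 = ¥24818.

¥24818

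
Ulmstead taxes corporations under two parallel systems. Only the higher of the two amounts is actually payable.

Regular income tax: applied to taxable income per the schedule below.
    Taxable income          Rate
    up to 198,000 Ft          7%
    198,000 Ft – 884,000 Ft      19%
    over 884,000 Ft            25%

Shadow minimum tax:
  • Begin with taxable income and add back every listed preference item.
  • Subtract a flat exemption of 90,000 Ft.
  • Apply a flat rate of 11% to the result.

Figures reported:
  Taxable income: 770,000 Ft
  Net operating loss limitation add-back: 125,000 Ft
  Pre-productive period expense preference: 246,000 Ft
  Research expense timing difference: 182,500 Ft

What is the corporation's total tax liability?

Regular income tax:
  198,000 Ft × 7% = 13,860 Ft
  572,000 Ft × 19% = 108,680 Ft
  → 122,540 Ft

Shadow minimum tax:
  Adjusted income: 770,000 Ft + 125,000 Ft + 246,000 Ft + 182,500 Ft = 1,323,500 Ft
  Less exemption 90,000 Ft → base 1,233,500 Ft
  1,233,500 Ft × 11% = 135,685 Ft

135,685 Ft > 122,540 Ft, so the shadow minimum tax is the binding amount.

135,685 Ft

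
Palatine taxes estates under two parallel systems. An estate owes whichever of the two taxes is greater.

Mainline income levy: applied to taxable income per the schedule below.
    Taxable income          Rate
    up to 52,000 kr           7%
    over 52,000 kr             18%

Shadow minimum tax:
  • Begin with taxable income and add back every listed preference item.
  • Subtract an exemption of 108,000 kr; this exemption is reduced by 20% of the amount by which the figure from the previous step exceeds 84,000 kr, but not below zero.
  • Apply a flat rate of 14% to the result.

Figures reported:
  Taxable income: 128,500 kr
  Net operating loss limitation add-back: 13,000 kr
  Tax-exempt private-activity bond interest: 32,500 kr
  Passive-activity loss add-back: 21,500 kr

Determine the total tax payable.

Mainline income levy:
  52,000 kr × 7% = 3,640 kr
  76,500 kr × 18% = 13,770 kr
  → 17,410 kr

Shadow minimum tax:
  Adjusted income: 128,500 kr + 13,000 kr + 32,500 kr + 21,500 kr = 195,500 kr
  Exemption: 108,000 kr − 20% × (195,500 kr − 84,000 kr) = 108,000 kr − 22,300 kr = 85,700 kr
  Base: 195,500 kr − 85,700 kr = 109,800 kr
  109,800 kr × 14% = 15,372 kr

17,410 kr > 15,372 kr, so the mainline income levy governs.

17,410 kr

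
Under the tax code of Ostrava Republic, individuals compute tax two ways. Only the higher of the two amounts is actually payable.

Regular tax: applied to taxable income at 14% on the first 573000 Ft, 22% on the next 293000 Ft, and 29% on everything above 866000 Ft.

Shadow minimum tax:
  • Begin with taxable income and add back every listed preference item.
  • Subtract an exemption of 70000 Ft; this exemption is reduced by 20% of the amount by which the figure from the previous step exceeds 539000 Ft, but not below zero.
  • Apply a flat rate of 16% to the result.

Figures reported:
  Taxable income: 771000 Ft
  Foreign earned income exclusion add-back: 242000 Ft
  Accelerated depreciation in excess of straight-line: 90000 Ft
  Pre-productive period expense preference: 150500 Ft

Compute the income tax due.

Shadow minimum tax:
  Adjusted income: 771000 Ft + 242000 Ft + 90000 Ft + 150500 Ft = 1253500 Ft
  Exemption: 20% × (1253500 Ft − 539000 Ft) = 142900 Ft ≥ 70000 Ft, so the exemption is fully phased out
  Base: 1253500 Ft − 0 Ft = 1253500 Ft
  1253500 Ft × 16% = 200560 Ft

Regular tax:
  573000 Ft × 14% = 80220 Ft
  198000 Ft × 22% = 43560 Ft
  → 123780 Ft

200560 Ft > 123780 Ft, so the shadow minimum tax is the binding amount.

200560 Ft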